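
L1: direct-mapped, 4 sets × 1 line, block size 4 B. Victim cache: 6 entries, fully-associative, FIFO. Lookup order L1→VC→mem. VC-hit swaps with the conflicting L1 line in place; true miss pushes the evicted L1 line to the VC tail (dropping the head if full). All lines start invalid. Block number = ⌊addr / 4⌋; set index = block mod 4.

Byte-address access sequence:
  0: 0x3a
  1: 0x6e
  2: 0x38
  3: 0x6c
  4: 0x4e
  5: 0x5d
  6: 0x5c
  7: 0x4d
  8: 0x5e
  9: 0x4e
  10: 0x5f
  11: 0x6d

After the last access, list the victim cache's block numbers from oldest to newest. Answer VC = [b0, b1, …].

VC = [23, 19]

#0 0x3a→b14/s2 MISS; vc=[]
#1 0x6e→b27/s3 MISS; vc=[]
#2 0x38→b14/s2 L1-HIT; vc=[]
#3 0x6c→b27/s3 L1-HIT; vc=[]
#4 0x4e→b19/s3 MISS; vc=[27]
#5 0x5d→b23/s3 MISS; vc=[27,19]
#6 0x5c→b23/s3 L1-HIT; vc=[27,19]
#7 0x4d→b19/s3 VC-HIT; vc=[27,23]
#8 0x5e→b23/s3 VC-HIT; vc=[27,19]
#9 0x4e→b19/s3 VC-HIT; vc=[27,23]
#10 0x5f→b23/s3 VC-HIT; vc=[27,19]
#11 0x6d→b27/s3 VC-HIT; vc=[23,19]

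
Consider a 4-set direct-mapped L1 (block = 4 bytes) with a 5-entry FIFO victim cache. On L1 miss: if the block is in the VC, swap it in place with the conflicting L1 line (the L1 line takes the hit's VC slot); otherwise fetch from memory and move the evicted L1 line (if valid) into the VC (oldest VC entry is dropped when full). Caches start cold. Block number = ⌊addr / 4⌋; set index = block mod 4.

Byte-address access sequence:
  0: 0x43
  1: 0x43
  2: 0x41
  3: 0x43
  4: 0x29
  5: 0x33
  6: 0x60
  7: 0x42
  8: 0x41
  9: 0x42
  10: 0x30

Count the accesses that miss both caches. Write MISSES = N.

  [0] addr=0x43 blk=16 s=0: MISS | VC []
  [1] addr=0x43 blk=16 s=0: L1-HIT | VC []
  [2] addr=0x41 blk=16 s=0: L1-HIT | VC []
  [3] addr=0x43 blk=16 s=0: L1-HIT | VC []
  [4] addr=0x29 blk=10 s=2: MISS | VC []
  [5] addr=0x33 blk=12 s=0: MISS | VC [16]
  [6] addr=0x60 blk=24 s=0: MISS | VC [16, 12]
  [7] addr=0x42 blk=16 s=0: VC-HIT | VC [24, 12]
  [8] addr=0x41 blk=16 s=0: L1-HIT | VC [24, 12]
  [9] addr=0x42 blk=16 s=0: L1-HIT | VC [24, 12]
  [10] addr=0x30 blk=12 s=0: VC-HIT | VC [24, 16]

MISSES = 4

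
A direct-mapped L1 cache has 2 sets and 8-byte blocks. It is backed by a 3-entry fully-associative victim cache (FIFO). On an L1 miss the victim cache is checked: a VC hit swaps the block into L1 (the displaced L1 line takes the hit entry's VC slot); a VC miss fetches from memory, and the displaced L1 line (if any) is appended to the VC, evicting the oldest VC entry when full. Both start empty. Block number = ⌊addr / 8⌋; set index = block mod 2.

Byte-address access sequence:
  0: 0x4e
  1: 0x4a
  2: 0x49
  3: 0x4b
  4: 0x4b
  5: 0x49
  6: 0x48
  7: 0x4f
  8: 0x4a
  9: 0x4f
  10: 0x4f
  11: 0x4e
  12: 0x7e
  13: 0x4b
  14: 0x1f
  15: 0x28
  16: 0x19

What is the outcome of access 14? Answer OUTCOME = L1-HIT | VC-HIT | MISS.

0: 0x4e (blk 9, set 1) → MISS  vc=[]
1: 0x4a (blk 9, set 1) → L1-HIT  vc=[]
2: 0x49 (blk 9, set 1) → L1-HIT  vc=[]
3: 0x4b (blk 9, set 1) → L1-HIT  vc=[]
4: 0x4b (blk 9, set 1) → L1-HIT  vc=[]
5: 0x49 (blk 9, set 1) → L1-HIT  vc=[]
6: 0x48 (blk 9, set 1) → L1-HIT  vc=[]
7: 0x4f (blk 9, set 1) → L1-HIT  vc=[]
8: 0x4a (blk 9, set 1) → L1-HIT  vc=[]
9: 0x4f (blk 9, set 1) → L1-HIT  vc=[]
10: 0x4f (blk 9, set 1) → L1-HIT  vc=[]
11: 0x4e (blk 9, set 1) → L1-HIT  vc=[]
12: 0x7e (blk 15, set 1) → MISS  vc=[9]
13: 0x4b (blk 9, set 1) → VC-HIT  vc=[15]
14: 0x1f (blk 3, set 1) → MISS  vc=[15, 9]
15: 0x28 (blk 5, set 1) → MISS  vc=[15, 9, 3]
16: 0x19 (blk 3, set 1) → VC-HIT  vc=[15, 9, 5]

OUTCOME = MISS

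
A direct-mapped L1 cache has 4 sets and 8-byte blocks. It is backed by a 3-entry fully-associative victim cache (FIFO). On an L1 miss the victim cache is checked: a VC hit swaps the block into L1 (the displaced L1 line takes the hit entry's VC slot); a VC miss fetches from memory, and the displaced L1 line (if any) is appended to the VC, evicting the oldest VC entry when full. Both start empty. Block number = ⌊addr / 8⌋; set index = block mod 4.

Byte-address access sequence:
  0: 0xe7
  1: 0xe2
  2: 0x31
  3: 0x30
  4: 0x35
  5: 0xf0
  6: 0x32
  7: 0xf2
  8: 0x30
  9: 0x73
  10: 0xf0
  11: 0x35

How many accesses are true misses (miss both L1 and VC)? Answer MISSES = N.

MISSES = 4

#0 0xe7→b28/s0 MISS; vc=[]
#1 0xe2→b28/s0 L1-HIT; vc=[]
#2 0x31→b6/s2 MISS; vc=[]
#3 0x30→b6/s2 L1-HIT; vc=[]
#4 0x35→b6/s2 L1-HIT; vc=[]
#5 0xf0→b30/s2 MISS; vc=[6]
#6 0x32→b6/s2 VC-HIT; vc=[30]
#7 0xf2→b30/s2 VC-HIT; vc=[6]
#8 0x30→b6/s2 VC-HIT; vc=[30]
#9 0x73→b14/s2 MISS; vc=[30,6]
#10 0xf0→b30/s2 VC-HIT; vc=[14,6]
#11 0x35→b6/s2 VC-HIT; vc=[14,30]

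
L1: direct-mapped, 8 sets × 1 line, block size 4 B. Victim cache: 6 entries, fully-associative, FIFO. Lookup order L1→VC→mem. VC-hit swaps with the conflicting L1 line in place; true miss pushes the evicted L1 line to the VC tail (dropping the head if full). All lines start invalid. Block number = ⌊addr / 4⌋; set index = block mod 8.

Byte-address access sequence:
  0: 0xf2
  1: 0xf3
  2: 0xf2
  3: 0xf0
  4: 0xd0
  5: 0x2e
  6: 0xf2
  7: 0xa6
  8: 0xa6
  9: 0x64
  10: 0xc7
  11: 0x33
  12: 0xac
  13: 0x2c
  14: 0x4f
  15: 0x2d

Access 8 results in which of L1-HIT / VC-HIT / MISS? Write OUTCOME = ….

OUTCOME = L1-HIT

0: 0xf2 (blk 60, set 4) → MISS  vc=[]
1: 0xf3 (blk 60, set 4) → L1-HIT  vc=[]
2: 0xf2 (blk 60, set 4) → L1-HIT  vc=[]
3: 0xf0 (blk 60, set 4) → L1-HIT  vc=[]
4: 0xd0 (blk 52, set 4) → MISS  vc=[60]
5: 0x2e (blk 11, set 3) → MISS  vc=[60]
6: 0xf2 (blk 60, set 4) → VC-HIT  vc=[52]
7: 0xa6 (blk 41, set 1) → MISS  vc=[52]
8: 0xa6 (blk 41, set 1) → L1-HIT  vc=[52]
9: 0x64 (blk 25, set 1) → MISS  vc=[52, 41]
10: 0xc7 (blk 49, set 1) → MISS  vc=[52, 41, 25]
11: 0x33 (blk 12, set 4) → MISS  vc=[52, 41, 25, 60]
12: 0xac (blk 43, set 3) → MISS  vc=[52, 41, 25, 60, 11]
13: 0x2c (blk 11, set 3) → VC-HIT  vc=[52, 41, 25, 60, 43]
14: 0x4f (blk 19, set 3) → MISS  vc=[52, 41, 25, 60, 43, 11]
15: 0x2d (blk 11, set 3) → VC-HIT  vc=[52, 41, 25, 60, 43, 19]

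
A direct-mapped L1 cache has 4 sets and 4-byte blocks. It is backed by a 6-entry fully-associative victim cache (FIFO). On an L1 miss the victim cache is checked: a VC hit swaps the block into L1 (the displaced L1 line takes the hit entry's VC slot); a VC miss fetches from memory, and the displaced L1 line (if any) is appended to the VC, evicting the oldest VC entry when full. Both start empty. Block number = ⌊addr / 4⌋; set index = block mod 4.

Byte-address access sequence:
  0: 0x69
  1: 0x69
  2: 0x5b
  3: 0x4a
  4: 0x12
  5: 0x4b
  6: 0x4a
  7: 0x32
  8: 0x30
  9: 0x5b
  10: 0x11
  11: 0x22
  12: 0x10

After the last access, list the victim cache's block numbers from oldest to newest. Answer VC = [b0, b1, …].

  [0] addr=0x69 blk=26 s=2: MISS | VC []
  [1] addr=0x69 blk=26 s=2: L1-HIT | VC []
  [2] addr=0x5b blk=22 s=2: MISS | VC [26]
  [3] addr=0x4a blk=18 s=2: MISS | VC [26, 22]
  [4] addr=0x12 blk=4 s=0: MISS | VC [26, 22]
  [5] addr=0x4b blk=18 s=2: L1-HIT | VC [26, 22]
  [6] addr=0x4a blk=18 s=2: L1-HIT | VC [26, 22]
  [7] addr=0x32 blk=12 s=0: MISS | VC [26, 22, 4]
  [8] addr=0x30 blk=12 s=0: L1-HIT | VC [26, 22, 4]
  [9] addr=0x5b blk=22 s=2: VC-HIT | VC [26, 18, 4]
  [10] addr=0x11 blk=4 s=0: VC-HIT | VC [26, 18, 12]
  [11] addr=0x22 blk=8 s=0: MISS | VC [26, 18, 12, 4]
  [12] addr=0x10 blk=4 s=0: VC-HIT | VC [26, 18, 12, 8]

VC = [26, 18, 12, 8]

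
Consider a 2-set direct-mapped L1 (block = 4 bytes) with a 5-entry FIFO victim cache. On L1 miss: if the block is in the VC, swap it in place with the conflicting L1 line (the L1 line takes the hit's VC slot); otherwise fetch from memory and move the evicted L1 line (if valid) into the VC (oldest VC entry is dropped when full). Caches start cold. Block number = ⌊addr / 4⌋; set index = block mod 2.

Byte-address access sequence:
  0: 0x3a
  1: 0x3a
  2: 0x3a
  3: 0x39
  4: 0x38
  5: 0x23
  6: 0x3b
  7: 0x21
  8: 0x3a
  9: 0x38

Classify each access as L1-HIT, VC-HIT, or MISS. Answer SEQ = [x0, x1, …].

#0 0x3a→b14/s0 MISS; vc=[]
#1 0x3a→b14/s0 L1-HIT; vc=[]
#2 0x3a→b14/s0 L1-HIT; vc=[]
#3 0x39→b14/s0 L1-HIT; vc=[]
#4 0x38→b14/s0 L1-HIT; vc=[]
#5 0x23→b8/s0 MISS; vc=[14]
#6 0x3b→b14/s0 VC-HIT; vc=[8]
#7 0x21→b8/s0 VC-HIT; vc=[14]
#8 0x3a→b14/s0 VC-HIT; vc=[8]
#9 0x38→b14/s0 L1-HIT; vc=[8]

SEQ = [MISS, L1-HIT, L1-HIT, L1-HIT, L1-HIT, MISS, VC-HIT, VC-HIT, VC-HIT, L1-HIT]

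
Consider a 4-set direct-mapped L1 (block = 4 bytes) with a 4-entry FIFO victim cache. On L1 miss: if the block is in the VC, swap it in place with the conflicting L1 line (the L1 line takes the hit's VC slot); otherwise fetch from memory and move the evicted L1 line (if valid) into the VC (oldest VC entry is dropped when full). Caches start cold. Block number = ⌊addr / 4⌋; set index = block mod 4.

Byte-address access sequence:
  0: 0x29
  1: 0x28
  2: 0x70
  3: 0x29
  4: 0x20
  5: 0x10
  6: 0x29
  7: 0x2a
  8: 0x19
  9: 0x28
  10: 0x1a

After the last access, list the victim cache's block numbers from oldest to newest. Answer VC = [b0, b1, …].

  [0] addr=0x29 blk=10 s=2: MISS | VC []
  [1] addr=0x28 blk=10 s=2: L1-HIT | VC []
  [2] addr=0x70 blk=28 s=0: MISS | VC []
  [3] addr=0x29 blk=10 s=2: L1-HIT | VC []
  [4] addr=0x20 blk=8 s=0: MISS | VC [28]
  [5] addr=0x10 blk=4 s=0: MISS | VC [28, 8]
  [6] addr=0x29 blk=10 s=2: L1-HIT | VC [28, 8]
  [7] addr=0x2a blk=10 s=2: L1-HIT | VC [28, 8]
  [8] addr=0x19 blk=6 s=2: MISS | VC [28, 8, 10]
  [9] addr=0x28 blk=10 s=2: VC-HIT | VC [28, 8, 6]
  [10] addr=0x1a blk=6 s=2: VC-HIT | VC [28, 8, 10]

VC = [28, 8, 10]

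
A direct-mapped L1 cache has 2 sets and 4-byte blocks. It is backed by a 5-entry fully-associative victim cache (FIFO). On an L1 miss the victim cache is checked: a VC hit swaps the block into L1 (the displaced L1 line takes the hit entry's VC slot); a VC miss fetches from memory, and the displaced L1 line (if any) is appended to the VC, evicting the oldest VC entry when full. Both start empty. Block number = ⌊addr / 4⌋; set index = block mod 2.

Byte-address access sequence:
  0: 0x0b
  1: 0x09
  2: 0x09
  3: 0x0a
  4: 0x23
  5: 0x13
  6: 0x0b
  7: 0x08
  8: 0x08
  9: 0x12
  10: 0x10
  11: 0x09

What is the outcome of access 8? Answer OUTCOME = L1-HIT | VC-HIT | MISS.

0: 0xb (blk 2, set 0) → MISS  vc=[]
1: 0x9 (blk 2, set 0) → L1-HIT  vc=[]
2: 0x9 (blk 2, set 0) → L1-HIT  vc=[]
3: 0xa (blk 2, set 0) → L1-HIT  vc=[]
4: 0x23 (blk 8, set 0) → MISS  vc=[2]
5: 0x13 (blk 4, set 0) → MISS  vc=[2, 8]
6: 0xb (blk 2, set 0) → VC-HIT  vc=[4, 8]
7: 0x8 (blk 2, set 0) → L1-HIT  vc=[4, 8]
8: 0x8 (blk 2, set 0) → L1-HIT  vc=[4, 8]
9: 0x12 (blk 4, set 0) → VC-HIT  vc=[2, 8]
10: 0x10 (blk 4, set 0) → L1-HIT  vc=[2, 8]
11: 0x9 (blk 2, set 0) → VC-HIT  vc=[4, 8]

OUTCOME = L1-HIT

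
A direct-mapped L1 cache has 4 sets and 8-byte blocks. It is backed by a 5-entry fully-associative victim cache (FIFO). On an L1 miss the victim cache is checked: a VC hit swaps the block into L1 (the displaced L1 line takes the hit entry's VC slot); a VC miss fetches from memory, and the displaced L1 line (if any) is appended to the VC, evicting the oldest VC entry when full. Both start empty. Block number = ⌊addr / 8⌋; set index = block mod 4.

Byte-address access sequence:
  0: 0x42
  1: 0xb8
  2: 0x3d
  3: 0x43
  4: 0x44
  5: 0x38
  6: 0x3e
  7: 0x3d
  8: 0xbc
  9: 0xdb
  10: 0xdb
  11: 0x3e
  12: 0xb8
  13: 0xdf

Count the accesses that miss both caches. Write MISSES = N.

#0 0x42→b8/s0 MISS; vc=[]
#1 0xb8→b23/s3 MISS; vc=[]
#2 0x3d→b7/s3 MISS; vc=[23]
#3 0x43→b8/s0 L1-HIT; vc=[23]
#4 0x44→b8/s0 L1-HIT; vc=[23]
#5 0x38→b7/s3 L1-HIT; vc=[23]
#6 0x3e→b7/s3 L1-HIT; vc=[23]
#7 0x3d→b7/s3 L1-HIT; vc=[23]
#8 0xbc→b23/s3 VC-HIT; vc=[7]
#9 0xdb→b27/s3 MISS; vc=[7,23]
#10 0xdb→b27/s3 L1-HIT; vc=[7,23]
#11 0x3e→b7/s3 VC-HIT; vc=[27,23]
#12 0xb8→b23/s3 VC-HIT; vc=[27,7]
#13 0xdf→b27/s3 VC-HIT; vc=[23,7]

MISSES = 4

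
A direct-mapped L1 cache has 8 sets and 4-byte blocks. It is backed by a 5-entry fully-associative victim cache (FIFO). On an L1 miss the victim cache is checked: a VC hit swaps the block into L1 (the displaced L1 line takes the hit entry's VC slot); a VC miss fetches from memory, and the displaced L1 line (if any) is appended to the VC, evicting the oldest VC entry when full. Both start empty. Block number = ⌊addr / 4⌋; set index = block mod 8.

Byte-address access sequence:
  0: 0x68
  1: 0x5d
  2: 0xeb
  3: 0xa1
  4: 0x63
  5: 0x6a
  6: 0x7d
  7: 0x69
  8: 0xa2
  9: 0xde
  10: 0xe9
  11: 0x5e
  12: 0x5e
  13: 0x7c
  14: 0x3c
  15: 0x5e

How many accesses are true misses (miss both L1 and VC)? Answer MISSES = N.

  [0] addr=0x68 blk=26 s=2: MISS | VC []
  [1] addr=0x5d blk=23 s=7: MISS | VC []
  [2] addr=0xeb blk=58 s=2: MISS | VC [26]
  [3] addr=0xa1 blk=40 s=0: MISS | VC [26]
  [4] addr=0x63 blk=24 s=0: MISS | VC [26, 40]
  [5] addr=0x6a blk=26 s=2: VC-HIT | VC [58, 40]
  [6] addr=0x7d blk=31 s=7: MISS | VC [58, 40, 23]
  [7] addr=0x69 blk=26 s=2: L1-HIT | VC [58, 40, 23]
  [8] addr=0xa2 blk=40 s=0: VC-HIT | VC [58, 24, 23]
  [9] addr=0xde blk=55 s=7: MISS | VC [58, 24, 23, 31]
  [10] addr=0xe9 blk=58 s=2: VC-HIT | VC [26, 24, 23, 31]
  [11] addr=0x5e blk=23 s=7: VC-HIT | VC [26, 24, 55, 31]
  [12] addr=0x5e blk=23 s=7: L1-HIT | VC [26, 24, 55, 31]
  [13] addr=0x7c blk=31 s=7: VC-HIT | VC [26, 24, 55, 23]
  [14] addr=0x3c blk=15 s=7: MISS | VC [26, 24, 55, 23, 31]
  [15] addr=0x5e blk=23 s=7: VC-HIT | VC [26, 24, 55, 15, 31]

MISSES = 8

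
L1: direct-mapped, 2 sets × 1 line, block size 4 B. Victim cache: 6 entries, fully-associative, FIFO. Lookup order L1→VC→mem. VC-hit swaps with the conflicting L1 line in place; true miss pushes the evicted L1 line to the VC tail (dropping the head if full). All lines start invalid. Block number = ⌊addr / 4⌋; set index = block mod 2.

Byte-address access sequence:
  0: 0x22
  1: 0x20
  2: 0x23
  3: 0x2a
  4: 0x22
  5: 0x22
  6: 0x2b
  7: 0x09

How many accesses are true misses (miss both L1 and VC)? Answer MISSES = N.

MISSES = 3

#0 0x22→b8/s0 MISS; vc=[]
#1 0x20→b8/s0 L1-HIT; vc=[]
#2 0x23→b8/s0 L1-HIT; vc=[]
#3 0x2a→b10/s0 MISS; vc=[8]
#4 0x22→b8/s0 VC-HIT; vc=[10]
#5 0x22→b8/s0 L1-HIT; vc=[10]
#6 0x2b→b10/s0 VC-HIT; vc=[8]
#7 0x9→b2/s0 MISS; vc=[8,10]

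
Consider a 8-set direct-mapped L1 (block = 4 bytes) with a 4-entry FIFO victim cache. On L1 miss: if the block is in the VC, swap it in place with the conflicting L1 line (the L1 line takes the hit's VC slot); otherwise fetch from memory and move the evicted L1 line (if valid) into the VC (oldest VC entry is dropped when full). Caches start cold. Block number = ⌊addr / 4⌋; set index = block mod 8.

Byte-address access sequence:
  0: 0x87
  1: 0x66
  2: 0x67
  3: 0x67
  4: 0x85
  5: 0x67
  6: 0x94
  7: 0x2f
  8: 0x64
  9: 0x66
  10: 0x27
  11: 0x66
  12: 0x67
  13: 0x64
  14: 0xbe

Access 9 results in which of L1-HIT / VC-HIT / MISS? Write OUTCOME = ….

OUTCOME = L1-HIT

0: 0x87 (blk 33, set 1) → MISS  vc=[]
1: 0x66 (blk 25, set 1) → MISS  vc=[33]
2: 0x67 (blk 25, set 1) → L1-HIT  vc=[33]
3: 0x67 (blk 25, set 1) → L1-HIT  vc=[33]
4: 0x85 (blk 33, set 1) → VC-HIT  vc=[25]
5: 0x67 (blk 25, set 1) → VC-HIT  vc=[33]
6: 0x94 (blk 37, set 5) → MISS  vc=[33]
7: 0x2f (blk 11, set 3) → MISS  vc=[33]
8: 0x64 (blk 25, set 1) → L1-HIT  vc=[33]
9: 0x66 (blk 25, set 1) → L1-HIT  vc=[33]
10: 0x27 (blk 9, set 1) → MISS  vc=[33, 25]
11: 0x66 (blk 25, set 1) → VC-HIT  vc=[33, 9]
12: 0x67 (blk 25, set 1) → L1-HIT  vc=[33, 9]
13: 0x64 (blk 25, set 1) → L1-HIT  vc=[33, 9]
14: 0xbe (blk 47, set 7) → MISS  vc=[33, 9]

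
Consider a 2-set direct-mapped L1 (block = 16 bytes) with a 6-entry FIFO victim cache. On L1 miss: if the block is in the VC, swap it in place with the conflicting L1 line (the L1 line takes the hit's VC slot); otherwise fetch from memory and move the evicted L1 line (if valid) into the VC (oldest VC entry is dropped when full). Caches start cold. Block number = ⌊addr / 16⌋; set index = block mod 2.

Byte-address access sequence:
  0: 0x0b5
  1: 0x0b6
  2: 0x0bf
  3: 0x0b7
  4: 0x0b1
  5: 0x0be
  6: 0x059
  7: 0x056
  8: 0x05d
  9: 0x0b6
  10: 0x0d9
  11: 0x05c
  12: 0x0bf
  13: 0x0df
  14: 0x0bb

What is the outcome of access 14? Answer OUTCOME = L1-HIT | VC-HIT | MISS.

OUTCOME = VC-HIT

  [0] addr=0xb5 blk=11 s=1: MISS | VC []
  [1] addr=0xb6 blk=11 s=1: L1-HIT | VC []
  [2] addr=0xbf blk=11 s=1: L1-HIT | VC []
  [3] addr=0xb7 blk=11 s=1: L1-HIT | VC []
  [4] addr=0xb1 blk=11 s=1: L1-HIT | VC []
  [5] addr=0xbe blk=11 s=1: L1-HIT | VC []
  [6] addr=0x59 blk=5 s=1: MISS | VC [11]
  [7] addr=0x56 blk=5 s=1: L1-HIT | VC [11]
  [8] addr=0x5d blk=5 s=1: L1-HIT | VC [11]
  [9] addr=0xb6 blk=11 s=1: VC-HIT | VC [5]
  [10] addr=0xd9 blk=13 s=1: MISS | VC [5, 11]
  [11] addr=0x5c blk=5 s=1: VC-HIT | VC [13, 11]
  [12] addr=0xbf blk=11 s=1: VC-HIT | VC [13, 5]
  [13] addr=0xdf blk=13 s=1: VC-HIT | VC [11, 5]
  [14] addr=0xbb blk=11 s=1: VC-HIT | VC [13, 5]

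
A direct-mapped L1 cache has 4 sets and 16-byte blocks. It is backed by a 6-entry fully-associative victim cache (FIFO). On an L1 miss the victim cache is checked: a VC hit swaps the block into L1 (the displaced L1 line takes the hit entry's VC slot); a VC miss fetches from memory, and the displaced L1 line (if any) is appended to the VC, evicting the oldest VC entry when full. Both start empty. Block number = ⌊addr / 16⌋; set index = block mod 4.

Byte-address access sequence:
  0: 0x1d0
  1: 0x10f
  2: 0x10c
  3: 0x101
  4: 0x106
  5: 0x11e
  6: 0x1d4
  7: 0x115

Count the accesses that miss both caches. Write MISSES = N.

MISSES = 3

0: 0x1d0 (blk 29, set 1) → MISS  vc=[]
1: 0x10f (blk 16, set 0) → MISS  vc=[]
2: 0x10c (blk 16, set 0) → L1-HIT  vc=[]
3: 0x101 (blk 16, set 0) → L1-HIT  vc=[]
4: 0x106 (blk 16, set 0) → L1-HIT  vc=[]
5: 0x11e (blk 17, set 1) → MISS  vc=[29]
6: 0x1d4 (blk 29, set 1) → VC-HIT  vc=[17]
7: 0x115 (blk 17, set 1) → VC-HIT  vc=[29]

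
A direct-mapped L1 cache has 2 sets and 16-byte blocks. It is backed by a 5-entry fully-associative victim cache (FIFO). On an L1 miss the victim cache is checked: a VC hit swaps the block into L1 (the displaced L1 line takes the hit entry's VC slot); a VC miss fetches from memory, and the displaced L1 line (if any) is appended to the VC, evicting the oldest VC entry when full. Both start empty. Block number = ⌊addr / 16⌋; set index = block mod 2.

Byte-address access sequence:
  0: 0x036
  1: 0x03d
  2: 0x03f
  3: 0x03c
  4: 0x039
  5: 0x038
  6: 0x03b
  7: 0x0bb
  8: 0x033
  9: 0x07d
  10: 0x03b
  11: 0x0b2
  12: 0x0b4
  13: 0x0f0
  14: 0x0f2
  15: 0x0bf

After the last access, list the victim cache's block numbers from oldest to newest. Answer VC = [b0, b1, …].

VC = [3, 7, 15]

0: 0x36 (blk 3, set 1) → MISS  vc=[]
1: 0x3d (blk 3, set 1) → L1-HIT  vc=[]
2: 0x3f (blk 3, set 1) → L1-HIT  vc=[]
3: 0x3c (blk 3, set 1) → L1-HIT  vc=[]
4: 0x39 (blk 3, set 1) → L1-HIT  vc=[]
5: 0x38 (blk 3, set 1) → L1-HIT  vc=[]
6: 0x3b (blk 3, set 1) → L1-HIT  vc=[]
7: 0xbb (blk 11, set 1) → MISS  vc=[3]
8: 0x33 (blk 3, set 1) → VC-HIT  vc=[11]
9: 0x7d (blk 7, set 1) → MISS  vc=[11, 3]
10: 0x3b (blk 3, set 1) → VC-HIT  vc=[11, 7]
11: 0xb2 (blk 11, set 1) → VC-HIT  vc=[3, 7]
12: 0xb4 (blk 11, set 1) → L1-HIT  vc=[3, 7]
13: 0xf0 (blk 15, set 1) → MISS  vc=[3, 7, 11]
14: 0xf2 (blk 15, set 1) → L1-HIT  vc=[3, 7, 11]
15: 0xbf (blk 11, set 1) → VC-HIT  vc=[3, 7, 15]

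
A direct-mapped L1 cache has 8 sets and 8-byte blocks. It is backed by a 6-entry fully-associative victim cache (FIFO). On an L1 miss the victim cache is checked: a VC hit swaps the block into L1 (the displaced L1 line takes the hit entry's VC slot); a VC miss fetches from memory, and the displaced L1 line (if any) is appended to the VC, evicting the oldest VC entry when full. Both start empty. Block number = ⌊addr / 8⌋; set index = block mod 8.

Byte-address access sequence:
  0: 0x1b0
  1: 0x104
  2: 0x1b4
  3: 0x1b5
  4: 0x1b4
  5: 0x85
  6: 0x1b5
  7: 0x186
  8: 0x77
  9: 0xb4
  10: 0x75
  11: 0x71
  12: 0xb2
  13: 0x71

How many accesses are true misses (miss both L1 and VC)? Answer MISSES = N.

#0 0x1b0→b54/s6 MISS; vc=[]
#1 0x104→b32/s0 MISS; vc=[]
#2 0x1b4→b54/s6 L1-HIT; vc=[]
#3 0x1b5→b54/s6 L1-HIT; vc=[]
#4 0x1b4→b54/s6 L1-HIT; vc=[]
#5 0x85→b16/s0 MISS; vc=[32]
#6 0x1b5→b54/s6 L1-HIT; vc=[32]
#7 0x186→b48/s0 MISS; vc=[32,16]
#8 0x77→b14/s6 MISS; vc=[32,16,54]
#9 0xb4→b22/s6 MISS; vc=[32,16,54,14]
#10 0x75→b14/s6 VC-HIT; vc=[32,16,54,22]
#11 0x71→b14/s6 L1-HIT; vc=[32,16,54,22]
#12 0xb2→b22/s6 VC-HIT; vc=[32,16,54,14]
#13 0x71→b14/s6 VC-HIT; vc=[32,16,54,22]

MISSES = 6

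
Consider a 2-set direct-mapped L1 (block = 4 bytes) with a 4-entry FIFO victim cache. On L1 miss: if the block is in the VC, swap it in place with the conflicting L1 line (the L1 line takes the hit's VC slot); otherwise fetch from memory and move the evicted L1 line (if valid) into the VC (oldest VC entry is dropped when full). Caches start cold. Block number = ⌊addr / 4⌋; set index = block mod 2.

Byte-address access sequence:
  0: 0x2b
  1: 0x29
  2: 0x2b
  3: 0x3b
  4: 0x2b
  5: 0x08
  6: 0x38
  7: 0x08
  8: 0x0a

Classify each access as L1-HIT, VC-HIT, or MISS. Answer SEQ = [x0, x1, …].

  [0] addr=0x2b blk=10 s=0: MISS | VC []
  [1] addr=0x29 blk=10 s=0: L1-HIT | VC []
  [2] addr=0x2b blk=10 s=0: L1-HIT | VC []
  [3] addr=0x3b blk=14 s=0: MISS | VC [10]
  [4] addr=0x2b blk=10 s=0: VC-HIT | VC [14]
  [5] addr=0x8 blk=2 s=0: MISS | VC [14, 10]
  [6] addr=0x38 blk=14 s=0: VC-HIT | VC [2, 10]
  [7] addr=0x8 blk=2 s=0: VC-HIT | VC [14, 10]
  [8] addr=0xa blk=2 s=0: L1-HIT | VC [14, 10]

SEQ = [MISS, L1-HIT, L1-HIT, MISS, VC-HIT, MISS, VC-HIT, VC-HIT, L1-HIT]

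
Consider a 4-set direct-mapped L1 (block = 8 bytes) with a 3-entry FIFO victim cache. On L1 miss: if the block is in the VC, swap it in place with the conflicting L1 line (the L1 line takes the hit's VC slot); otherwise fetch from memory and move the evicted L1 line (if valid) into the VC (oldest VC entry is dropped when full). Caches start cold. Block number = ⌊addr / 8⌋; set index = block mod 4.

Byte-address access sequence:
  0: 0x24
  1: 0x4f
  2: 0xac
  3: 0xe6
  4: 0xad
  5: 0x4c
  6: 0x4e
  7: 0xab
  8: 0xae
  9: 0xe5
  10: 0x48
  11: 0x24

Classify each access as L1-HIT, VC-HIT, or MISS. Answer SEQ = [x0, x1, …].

#0 0x24→b4/s0 MISS; vc=[]
#1 0x4f→b9/s1 MISS; vc=[]
#2 0xac→b21/s1 MISS; vc=[9]
#3 0xe6→b28/s0 MISS; vc=[9,4]
#4 0xad→b21/s1 L1-HIT; vc=[9,4]
#5 0x4c→b9/s1 VC-HIT; vc=[21,4]
#6 0x4e→b9/s1 L1-HIT; vc=[21,4]
#7 0xab→b21/s1 VC-HIT; vc=[9,4]
#8 0xae→b21/s1 L1-HIT; vc=[9,4]
#9 0xe5→b28/s0 L1-HIT; vc=[9,4]
#10 0x48→b9/s1 VC-HIT; vc=[21,4]
#11 0x24→b4/s0 VC-HIT; vc=[21,28]

SEQ = [MISS, MISS, MISS, MISS, L1-HIT, VC-HIT, L1-HIT, VC-HIT, L1-HIT, L1-HIT, VC-HIT, VC-HIT]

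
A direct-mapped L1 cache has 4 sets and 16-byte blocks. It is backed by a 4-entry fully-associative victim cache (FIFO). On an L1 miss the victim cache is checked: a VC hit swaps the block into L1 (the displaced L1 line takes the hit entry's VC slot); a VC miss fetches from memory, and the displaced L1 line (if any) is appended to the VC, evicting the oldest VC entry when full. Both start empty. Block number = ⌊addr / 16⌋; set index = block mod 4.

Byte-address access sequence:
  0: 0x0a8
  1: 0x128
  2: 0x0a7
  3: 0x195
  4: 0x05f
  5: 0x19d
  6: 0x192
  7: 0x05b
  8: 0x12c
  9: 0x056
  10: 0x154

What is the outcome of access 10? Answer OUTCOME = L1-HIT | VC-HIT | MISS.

OUTCOME = MISS

0: 0xa8 (blk 10, set 2) → MISS  vc=[]
1: 0x128 (blk 18, set 2) → MISS  vc=[10]
2: 0xa7 (blk 10, set 2) → VC-HIT  vc=[18]
3: 0x195 (blk 25, set 1) → MISS  vc=[18]
4: 0x5f (blk 5, set 1) → MISS  vc=[18, 25]
5: 0x19d (blk 25, set 1) → VC-HIT  vc=[18, 5]
6: 0x192 (blk 25, set 1) → L1-HIT  vc=[18, 5]
7: 0x5b (blk 5, set 1) → VC-HIT  vc=[18, 25]
8: 0x12c (blk 18, set 2) → VC-HIT  vc=[10, 25]
9: 0x56 (blk 5, set 1) → L1-HIT  vc=[10, 25]
10: 0x154 (blk 21, set 1) → MISS  vc=[10, 25, 5]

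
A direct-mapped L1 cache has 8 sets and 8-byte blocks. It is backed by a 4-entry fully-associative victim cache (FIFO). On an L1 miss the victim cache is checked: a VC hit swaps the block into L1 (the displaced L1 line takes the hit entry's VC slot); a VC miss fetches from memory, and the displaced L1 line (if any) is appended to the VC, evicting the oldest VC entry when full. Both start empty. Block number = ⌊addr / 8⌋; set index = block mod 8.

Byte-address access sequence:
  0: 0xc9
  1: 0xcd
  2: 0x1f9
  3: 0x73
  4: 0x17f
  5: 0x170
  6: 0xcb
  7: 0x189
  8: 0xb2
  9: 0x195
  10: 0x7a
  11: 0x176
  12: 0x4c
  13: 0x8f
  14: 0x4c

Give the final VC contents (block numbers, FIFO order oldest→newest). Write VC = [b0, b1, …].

0: 0xc9 (blk 25, set 1) → MISS  vc=[]
1: 0xcd (blk 25, set 1) → L1-HIT  vc=[]
2: 0x1f9 (blk 63, set 7) → MISS  vc=[]
3: 0x73 (blk 14, set 6) → MISS  vc=[]
4: 0x17f (blk 47, set 7) → MISS  vc=[63]
5: 0x170 (blk 46, set 6) → MISS  vc=[63, 14]
6: 0xcb (blk 25, set 1) → L1-HIT  vc=[63, 14]
7: 0x189 (blk 49, set 1) → MISS  vc=[63, 14, 25]
8: 0xb2 (blk 22, set 6) → MISS  vc=[63, 14, 25, 46]
9: 0x195 (blk 50, set 2) → MISS  vc=[63, 14, 25, 46]
10: 0x7a (blk 15, set 7) → MISS  vc=[14, 25, 46, 47]
11: 0x176 (blk 46, set 6) → VC-HIT  vc=[14, 25, 22, 47]
12: 0x4c (blk 9, set 1) → MISS  vc=[25, 22, 47, 49]
13: 0x8f (blk 17, set 1) → MISS  vc=[22, 47, 49, 9]
14: 0x4c (blk 9, set 1) → VC-HIT  vc=[22, 47, 49, 17]

VC = [22, 47, 49, 17]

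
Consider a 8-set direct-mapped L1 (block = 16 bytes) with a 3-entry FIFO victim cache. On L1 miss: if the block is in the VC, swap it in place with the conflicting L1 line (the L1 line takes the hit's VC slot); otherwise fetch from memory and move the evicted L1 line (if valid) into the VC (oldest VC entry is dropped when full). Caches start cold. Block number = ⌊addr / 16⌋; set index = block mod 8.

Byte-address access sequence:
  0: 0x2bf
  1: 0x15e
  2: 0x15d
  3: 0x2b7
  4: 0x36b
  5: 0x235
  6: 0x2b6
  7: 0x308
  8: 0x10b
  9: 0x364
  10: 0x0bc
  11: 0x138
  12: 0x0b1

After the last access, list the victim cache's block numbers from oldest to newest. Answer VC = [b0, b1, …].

VC = [48, 43, 19]

#0 0x2bf→b43/s3 MISS; vc=[]
#1 0x15e→b21/s5 MISS; vc=[]
#2 0x15d→b21/s5 L1-HIT; vc=[]
#3 0x2b7→b43/s3 L1-HIT; vc=[]
#4 0x36b→b54/s6 MISS; vc=[]
#5 0x235→b35/s3 MISS; vc=[43]
#6 0x2b6→b43/s3 VC-HIT; vc=[35]
#7 0x308→b48/s0 MISS; vc=[35]
#8 0x10b→b16/s0 MISS; vc=[35,48]
#9 0x364→b54/s6 L1-HIT; vc=[35,48]
#10 0xbc→b11/s3 MISS; vc=[35,48,43]
#11 0x138→b19/s3 MISS; vc=[48,43,11]
#12 0xb1→b11/s3 VC-HIT; vc=[48,43,19]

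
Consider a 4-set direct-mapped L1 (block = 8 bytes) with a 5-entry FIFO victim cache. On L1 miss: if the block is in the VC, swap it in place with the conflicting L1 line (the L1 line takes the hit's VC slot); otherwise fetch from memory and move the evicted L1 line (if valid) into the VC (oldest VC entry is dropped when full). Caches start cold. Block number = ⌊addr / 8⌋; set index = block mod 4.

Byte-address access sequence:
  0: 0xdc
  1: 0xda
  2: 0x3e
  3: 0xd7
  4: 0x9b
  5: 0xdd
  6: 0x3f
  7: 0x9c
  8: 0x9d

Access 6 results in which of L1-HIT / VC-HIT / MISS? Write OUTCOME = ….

  [0] addr=0xdc blk=27 s=3: MISS | VC []
  [1] addr=0xda blk=27 s=3: L1-HIT | VC []
  [2] addr=0x3e blk=7 s=3: MISS | VC [27]
  [3] addr=0xd7 blk=26 s=2: MISS | VC [27]
  [4] addr=0x9b blk=19 s=3: MISS | VC [27, 7]
  [5] addr=0xdd blk=27 s=3: VC-HIT | VC [19, 7]
  [6] addr=0x3f blk=7 s=3: VC-HIT | VC [19, 27]
  [7] addr=0x9c blk=19 s=3: VC-HIT | VC [7, 27]
  [8] addr=0x9d blk=19 s=3: L1-HIT | VC [7, 27]

OUTCOME = VC-HIT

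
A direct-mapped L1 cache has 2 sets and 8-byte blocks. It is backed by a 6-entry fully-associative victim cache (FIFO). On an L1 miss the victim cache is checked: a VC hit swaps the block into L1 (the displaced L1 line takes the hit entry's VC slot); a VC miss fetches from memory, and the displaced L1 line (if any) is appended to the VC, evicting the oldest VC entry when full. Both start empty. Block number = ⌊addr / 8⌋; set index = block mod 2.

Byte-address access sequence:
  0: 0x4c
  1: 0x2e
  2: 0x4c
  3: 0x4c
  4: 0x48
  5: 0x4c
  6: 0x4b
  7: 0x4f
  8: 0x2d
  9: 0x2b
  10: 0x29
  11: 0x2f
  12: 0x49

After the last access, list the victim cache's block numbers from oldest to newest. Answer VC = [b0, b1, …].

  [0] addr=0x4c blk=9 s=1: MISS | VC []
  [1] addr=0x2e blk=5 s=1: MISS | VC [9]
  [2] addr=0x4c blk=9 s=1: VC-HIT | VC [5]
  [3] addr=0x4c blk=9 s=1: L1-HIT | VC [5]
  [4] addr=0x48 blk=9 s=1: L1-HIT | VC [5]
  [5] addr=0x4c blk=9 s=1: L1-HIT | VC [5]
  [6] addr=0x4b blk=9 s=1: L1-HIT | VC [5]
  [7] addr=0x4f blk=9 s=1: L1-HIT | VC [5]
  [8] addr=0x2d blk=5 s=1: VC-HIT | VC [9]
  [9] addr=0x2b blk=5 s=1: L1-HIT | VC [9]
  [10] addr=0x29 blk=5 s=1: L1-HIT | VC [9]
  [11] addr=0x2f blk=5 s=1: L1-HIT | VC [9]
  [12] addr=0x49 blk=9 s=1: VC-HIT | VC [5]

VC = [5]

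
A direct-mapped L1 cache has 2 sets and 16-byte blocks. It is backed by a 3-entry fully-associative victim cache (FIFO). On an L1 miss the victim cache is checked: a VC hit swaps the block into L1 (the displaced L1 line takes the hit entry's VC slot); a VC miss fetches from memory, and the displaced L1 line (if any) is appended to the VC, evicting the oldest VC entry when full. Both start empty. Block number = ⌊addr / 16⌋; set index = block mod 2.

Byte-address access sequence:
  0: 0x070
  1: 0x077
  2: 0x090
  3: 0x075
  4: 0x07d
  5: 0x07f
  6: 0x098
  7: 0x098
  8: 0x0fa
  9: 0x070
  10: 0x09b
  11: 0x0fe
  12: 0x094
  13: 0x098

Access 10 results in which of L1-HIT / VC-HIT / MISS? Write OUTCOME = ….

0: 0x70 (blk 7, set 1) → MISS  vc=[]
1: 0x77 (blk 7, set 1) → L1-HIT  vc=[]
2: 0x90 (blk 9, set 1) → MISS  vc=[7]
3: 0x75 (blk 7, set 1) → VC-HIT  vc=[9]
4: 0x7d (blk 7, set 1) → L1-HIT  vc=[9]
5: 0x7f (blk 7, set 1) → L1-HIT  vc=[9]
6: 0x98 (blk 9, set 1) → VC-HIT  vc=[7]
7: 0x98 (blk 9, set 1) → L1-HIT  vc=[7]
8: 0xfa (blk 15, set 1) → MISS  vc=[7, 9]
9: 0x70 (blk 7, set 1) → VC-HIT  vc=[15, 9]
10: 0x9b (blk 9, set 1) → VC-HIT  vc=[15, 7]
11: 0xfe (blk 15, set 1) → VC-HIT  vc=[9, 7]
12: 0x94 (blk 9, set 1) → VC-HIT  vc=[15, 7]
13: 0x98 (blk 9, set 1) → L1-HIT  vc=[15, 7]

OUTCOME = VC-HIT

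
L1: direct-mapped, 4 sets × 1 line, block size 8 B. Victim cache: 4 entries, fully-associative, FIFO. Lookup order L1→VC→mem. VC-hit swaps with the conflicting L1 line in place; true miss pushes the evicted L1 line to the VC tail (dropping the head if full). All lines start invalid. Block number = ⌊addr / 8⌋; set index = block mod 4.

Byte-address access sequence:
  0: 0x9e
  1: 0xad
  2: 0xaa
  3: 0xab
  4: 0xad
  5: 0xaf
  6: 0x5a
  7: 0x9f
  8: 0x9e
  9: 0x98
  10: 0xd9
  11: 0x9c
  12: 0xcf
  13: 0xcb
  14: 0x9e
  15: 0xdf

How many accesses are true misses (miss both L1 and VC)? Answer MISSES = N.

  [0] addr=0x9e blk=19 s=3: MISS | VC []
  [1] addr=0xad blk=21 s=1: MISS | VC []
  [2] addr=0xaa blk=21 s=1: L1-HIT | VC []
  [3] addr=0xab blk=21 s=1: L1-HIT | VC []
  [4] addr=0xad blk=21 s=1: L1-HIT | VC []
  [5] addr=0xaf blk=21 s=1: L1-HIT | VC []
  [6] addr=0x5a blk=11 s=3: MISS | VC [19]
  [7] addr=0x9f blk=19 s=3: VC-HIT | VC [11]
  [8] addr=0x9e blk=19 s=3: L1-HIT | VC [11]
  [9] addr=0x98 blk=19 s=3: L1-HIT | VC [11]
  [10] addr=0xd9 blk=27 s=3: MISS | VC [11, 19]
  [11] addr=0x9c blk=19 s=3: VC-HIT | VC [11, 27]
  [12] addr=0xcf blk=25 s=1: MISS | VC [11, 27, 21]
  [13] addr=0xcb blk=25 s=1: L1-HIT | VC [11, 27, 21]
  [14] addr=0x9e blk=19 s=3: L1-HIT | VC [11, 27, 21]
  [15] addr=0xdf blk=27 s=3: VC-HIT | VC [11, 19, 21]

MISSES = 5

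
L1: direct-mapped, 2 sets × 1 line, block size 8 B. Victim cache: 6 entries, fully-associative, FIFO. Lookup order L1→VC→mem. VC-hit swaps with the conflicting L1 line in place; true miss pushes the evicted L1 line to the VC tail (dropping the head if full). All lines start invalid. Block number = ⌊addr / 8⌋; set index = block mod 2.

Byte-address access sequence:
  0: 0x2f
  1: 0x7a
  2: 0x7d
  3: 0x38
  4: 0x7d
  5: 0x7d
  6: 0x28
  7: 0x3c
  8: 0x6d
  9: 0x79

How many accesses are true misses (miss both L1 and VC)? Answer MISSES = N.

MISSES = 4

#0 0x2f→b5/s1 MISS; vc=[]
#1 0x7a→b15/s1 MISS; vc=[5]
#2 0x7d→b15/s1 L1-HIT; vc=[5]
#3 0x38→b7/s1 MISS; vc=[5,15]
#4 0x7d→b15/s1 VC-HIT; vc=[5,7]
#5 0x7d→b15/s1 L1-HIT; vc=[5,7]
#6 0x28→b5/s1 VC-HIT; vc=[15,7]
#7 0x3c→b7/s1 VC-HIT; vc=[15,5]
#8 0x6d→b13/s1 MISS; vc=[15,5,7]
#9 0x79→b15/s1 VC-HIT; vc=[13,5,7]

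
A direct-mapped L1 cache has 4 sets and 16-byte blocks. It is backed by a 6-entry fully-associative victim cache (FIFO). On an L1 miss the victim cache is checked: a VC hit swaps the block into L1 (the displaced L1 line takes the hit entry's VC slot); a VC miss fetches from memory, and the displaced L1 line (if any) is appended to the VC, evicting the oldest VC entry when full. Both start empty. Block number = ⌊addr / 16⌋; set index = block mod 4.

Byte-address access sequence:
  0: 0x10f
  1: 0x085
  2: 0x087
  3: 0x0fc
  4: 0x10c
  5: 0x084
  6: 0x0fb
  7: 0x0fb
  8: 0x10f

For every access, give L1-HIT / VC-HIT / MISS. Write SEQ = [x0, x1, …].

#0 0x10f→b16/s0 MISS; vc=[]
#1 0x85→b8/s0 MISS; vc=[16]
#2 0x87→b8/s0 L1-HIT; vc=[16]
#3 0xfc→b15/s3 MISS; vc=[16]
#4 0x10c→b16/s0 VC-HIT; vc=[8]
#5 0x84→b8/s0 VC-HIT; vc=[16]
#6 0xfb→b15/s3 L1-HIT; vc=[16]
#7 0xfb→b15/s3 L1-HIT; vc=[16]
#8 0x10f→b16/s0 VC-HIT; vc=[8]

SEQ = [MISS, MISS, L1-HIT, MISS, VC-HIT, VC-HIT, L1-HIT, L1-HIT, VC-HIT]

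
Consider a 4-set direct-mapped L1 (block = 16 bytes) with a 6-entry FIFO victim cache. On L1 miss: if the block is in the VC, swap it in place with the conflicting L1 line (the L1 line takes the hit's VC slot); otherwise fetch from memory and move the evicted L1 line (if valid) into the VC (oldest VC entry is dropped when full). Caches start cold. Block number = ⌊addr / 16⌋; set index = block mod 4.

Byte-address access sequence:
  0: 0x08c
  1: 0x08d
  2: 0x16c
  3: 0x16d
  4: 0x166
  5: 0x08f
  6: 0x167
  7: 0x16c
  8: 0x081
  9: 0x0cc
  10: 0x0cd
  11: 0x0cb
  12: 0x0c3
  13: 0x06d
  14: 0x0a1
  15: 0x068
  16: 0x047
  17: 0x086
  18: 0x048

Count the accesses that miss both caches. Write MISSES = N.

0: 0x8c (blk 8, set 0) → MISS  vc=[]
1: 0x8d (blk 8, set 0) → L1-HIT  vc=[]
2: 0x16c (blk 22, set 2) → MISS  vc=[]
3: 0x16d (blk 22, set 2) → L1-HIT  vc=[]
4: 0x166 (blk 22, set 2) → L1-HIT  vc=[]
5: 0x8f (blk 8, set 0) → L1-HIT  vc=[]
6: 0x167 (blk 22, set 2) → L1-HIT  vc=[]
7: 0x16c (blk 22, set 2) → L1-HIT  vc=[]
8: 0x81 (blk 8, set 0) → L1-HIT  vc=[]
9: 0xcc (blk 12, set 0) → MISS  vc=[8]
10: 0xcd (blk 12, set 0) → L1-HIT  vc=[8]
11: 0xcb (blk 12, set 0) → L1-HIT  vc=[8]
12: 0xc3 (blk 12, set 0) → L1-HIT  vc=[8]
13: 0x6d (blk 6, set 2) → MISS  vc=[8, 22]
14: 0xa1 (blk 10, set 2) → MISS  vc=[8, 22, 6]
15: 0x68 (blk 6, set 2) → VC-HIT  vc=[8, 22, 10]
16: 0x47 (blk 4, set 0) → MISS  vc=[8, 22, 10, 12]
17: 0x86 (blk 8, set 0) → VC-HIT  vc=[4, 22, 10, 12]
18: 0x48 (blk 4, set 0) → VC-HIT  vc=[8, 22, 10, 12]

MISSES = 6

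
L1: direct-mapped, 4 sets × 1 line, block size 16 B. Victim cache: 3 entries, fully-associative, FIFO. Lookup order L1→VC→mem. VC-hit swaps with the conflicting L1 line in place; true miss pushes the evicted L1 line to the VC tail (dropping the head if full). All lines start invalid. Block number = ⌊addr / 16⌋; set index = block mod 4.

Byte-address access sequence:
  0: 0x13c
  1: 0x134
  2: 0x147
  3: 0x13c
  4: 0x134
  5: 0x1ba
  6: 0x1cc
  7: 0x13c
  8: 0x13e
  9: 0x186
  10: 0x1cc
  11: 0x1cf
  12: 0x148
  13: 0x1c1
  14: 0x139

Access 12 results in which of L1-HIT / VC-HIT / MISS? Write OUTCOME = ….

#0 0x13c→b19/s3 MISS; vc=[]
#1 0x134→b19/s3 L1-HIT; vc=[]
#2 0x147→b20/s0 MISS; vc=[]
#3 0x13c→b19/s3 L1-HIT; vc=[]
#4 0x134→b19/s3 L1-HIT; vc=[]
#5 0x1ba→b27/s3 MISS; vc=[19]
#6 0x1cc→b28/s0 MISS; vc=[19,20]
#7 0x13c→b19/s3 VC-HIT; vc=[27,20]
#8 0x13e→b19/s3 L1-HIT; vc=[27,20]
#9 0x186→b24/s0 MISS; vc=[27,20,28]
#10 0x1cc→b28/s0 VC-HIT; vc=[27,20,24]
#11 0x1cf→b28/s0 L1-HIT; vc=[27,20,24]
#12 0x148→b20/s0 VC-HIT; vc=[27,28,24]
#13 0x1c1→b28/s0 VC-HIT; vc=[27,20,24]
#14 0x139→b19/s3 L1-HIT; vc=[27,20,24]

OUTCOME = VC-HIT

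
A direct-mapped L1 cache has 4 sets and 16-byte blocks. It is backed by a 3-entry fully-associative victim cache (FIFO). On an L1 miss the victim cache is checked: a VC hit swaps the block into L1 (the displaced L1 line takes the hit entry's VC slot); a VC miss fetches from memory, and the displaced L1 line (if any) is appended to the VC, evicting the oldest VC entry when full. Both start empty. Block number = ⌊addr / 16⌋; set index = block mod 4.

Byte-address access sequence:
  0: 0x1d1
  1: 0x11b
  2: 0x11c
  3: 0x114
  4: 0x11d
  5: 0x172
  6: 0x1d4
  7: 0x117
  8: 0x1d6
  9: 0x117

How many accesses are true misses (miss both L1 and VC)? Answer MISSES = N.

MISSES = 3

#0 0x1d1→b29/s1 MISS; vc=[]
#1 0x11b→b17/s1 MISS; vc=[29]
#2 0x11c→b17/s1 L1-HIT; vc=[29]
#3 0x114→b17/s1 L1-HIT; vc=[29]
#4 0x11d→b17/s1 L1-HIT; vc=[29]
#5 0x172→b23/s3 MISS; vc=[29]
#6 0x1d4→b29/s1 VC-HIT; vc=[17]
#7 0x117→b17/s1 VC-HIT; vc=[29]
#8 0x1d6→b29/s1 VC-HIT; vc=[17]
#9 0x117→b17/s1 VC-HIT; vc=[29]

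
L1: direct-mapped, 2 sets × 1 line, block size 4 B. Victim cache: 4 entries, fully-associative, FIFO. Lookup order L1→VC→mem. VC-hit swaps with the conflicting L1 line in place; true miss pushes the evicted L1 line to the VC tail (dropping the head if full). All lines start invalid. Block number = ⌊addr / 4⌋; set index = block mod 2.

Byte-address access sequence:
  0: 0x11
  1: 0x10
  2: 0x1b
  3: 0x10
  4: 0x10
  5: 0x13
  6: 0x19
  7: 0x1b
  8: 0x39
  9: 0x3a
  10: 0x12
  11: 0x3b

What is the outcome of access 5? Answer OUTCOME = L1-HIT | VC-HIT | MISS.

  [0] addr=0x11 blk=4 s=0: MISS | VC []
  [1] addr=0x10 blk=4 s=0: L1-HIT | VC []
  [2] addr=0x1b blk=6 s=0: MISS | VC [4]
  [3] addr=0x10 blk=4 s=0: VC-HIT | VC [6]
  [4] addr=0x10 blk=4 s=0: L1-HIT | VC [6]
  [5] addr=0x13 blk=4 s=0: L1-HIT | VC [6]
  [6] addr=0x19 blk=6 s=0: VC-HIT | VC [4]
  [7] addr=0x1b blk=6 s=0: L1-HIT | VC [4]
  [8] addr=0x39 blk=14 s=0: MISS | VC [4, 6]
  [9] addr=0x3a blk=14 s=0: L1-HIT | VC [4, 6]
  [10] addr=0x12 blk=4 s=0: VC-HIT | VC [14, 6]
  [11] addr=0x3b blk=14 s=0: VC-HIT | VC [4, 6]

OUTCOME = L1-HIT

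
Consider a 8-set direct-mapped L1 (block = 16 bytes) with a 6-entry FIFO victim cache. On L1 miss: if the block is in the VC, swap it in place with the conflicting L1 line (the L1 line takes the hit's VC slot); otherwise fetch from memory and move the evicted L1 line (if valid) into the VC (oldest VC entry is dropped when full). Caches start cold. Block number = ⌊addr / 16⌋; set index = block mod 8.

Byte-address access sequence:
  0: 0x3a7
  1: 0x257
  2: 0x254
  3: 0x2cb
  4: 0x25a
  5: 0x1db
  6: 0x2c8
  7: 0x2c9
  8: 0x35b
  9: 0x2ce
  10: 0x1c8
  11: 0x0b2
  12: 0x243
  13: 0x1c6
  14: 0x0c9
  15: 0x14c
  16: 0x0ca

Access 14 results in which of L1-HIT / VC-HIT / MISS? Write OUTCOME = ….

OUTCOME = MISS

0: 0x3a7 (blk 58, set 2) → MISS  vc=[]
1: 0x257 (blk 37, set 5) → MISS  vc=[]
2: 0x254 (blk 37, set 5) → L1-HIT  vc=[]
3: 0x2cb (blk 44, set 4) → MISS  vc=[]
4: 0x25a (blk 37, set 5) → L1-HIT  vc=[]
5: 0x1db (blk 29, set 5) → MISS  vc=[37]
6: 0x2c8 (blk 44, set 4) → L1-HIT  vc=[37]
7: 0x2c9 (blk 44, set 4) → L1-HIT  vc=[37]
8: 0x35b (blk 53, set 5) → MISS  vc=[37, 29]
9: 0x2ce (blk 44, set 4) → L1-HIT  vc=[37, 29]
10: 0x1c8 (blk 28, set 4) → MISS  vc=[37, 29, 44]
11: 0xb2 (blk 11, set 3) → MISS  vc=[37, 29, 44]
12: 0x243 (blk 36, set 4) → MISS  vc=[37, 29, 44, 28]
13: 0x1c6 (blk 28, set 4) → VC-HIT  vc=[37, 29, 44, 36]
14: 0xc9 (blk 12, set 4) → MISS  vc=[37, 29, 44, 36, 28]
15: 0x14c (blk 20, set 4) → MISS  vc=[37, 29, 44, 36, 28, 12]
16: 0xca (blk 12, set 4) → VC-HIT  vc=[37, 29, 44, 36, 28, 20]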